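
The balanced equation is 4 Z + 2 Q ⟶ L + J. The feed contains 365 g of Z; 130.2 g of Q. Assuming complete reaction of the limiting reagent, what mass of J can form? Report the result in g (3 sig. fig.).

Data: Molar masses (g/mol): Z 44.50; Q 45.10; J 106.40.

n(Z) = 365.0 / 44.50 = 8.202 mol
n(Q) = 130.2 / 45.10 = 2.887 mol
n/ν → Z: 2.051, Q: 1.444; Q is limiting.
n(J) = (1/2) × 2.887 = 1.444 mol
mass = 1.444 × 106.40 = 153.6 g

154 g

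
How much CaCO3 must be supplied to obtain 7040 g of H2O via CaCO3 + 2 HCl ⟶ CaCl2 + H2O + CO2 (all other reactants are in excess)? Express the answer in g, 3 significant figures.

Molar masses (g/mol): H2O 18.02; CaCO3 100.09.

39100 g

n(H2O) = 7040 / 18.02 = 390.7 mol
n(CaCO3) = (1/1) × 390.7 = 390.7 mol
mass = 390.7 × 100.09 = 39110 g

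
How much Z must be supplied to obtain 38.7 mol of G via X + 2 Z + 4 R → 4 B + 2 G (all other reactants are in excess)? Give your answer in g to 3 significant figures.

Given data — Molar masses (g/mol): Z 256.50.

n(G) = 38.70 mol
n(Z) = (2/2) × 38.70 = 38.70 mol
mass = 38.70 × 256.50 = 9927 g

9930 g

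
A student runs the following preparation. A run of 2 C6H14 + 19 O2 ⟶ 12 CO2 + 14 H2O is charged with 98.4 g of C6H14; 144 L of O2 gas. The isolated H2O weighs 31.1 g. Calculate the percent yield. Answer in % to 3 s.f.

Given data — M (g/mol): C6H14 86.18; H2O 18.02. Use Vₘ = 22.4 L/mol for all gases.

36.4 %

n(C6H14) = 98.40 / 86.18 = 1.142 mol
n(O2) = 144.0 / 22.4 = 6.429 mol
n/ν for C6H14 = 1.142/2 = 0.5710
n/ν for O2 = 6.429/19 = 0.3384
Smallest n/ν is O2 → limiting reagent.
theoretical n(H2O) = (14/19) × 6.429 = 4.737 mol → 85.36 g
% yield = 31.1 / 85.36 × 100 = 36.43 %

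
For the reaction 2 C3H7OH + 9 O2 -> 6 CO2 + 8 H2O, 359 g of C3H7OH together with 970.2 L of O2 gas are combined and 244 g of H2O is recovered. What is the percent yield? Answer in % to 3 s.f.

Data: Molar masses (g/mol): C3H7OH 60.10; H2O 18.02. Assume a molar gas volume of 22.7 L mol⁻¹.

n(C3H7OH) = 359.0 / 60.10 = 5.973 mol
n(O2) = 970.2 / 22.7 = 42.74 mol
n/ν → C3H7OH: 2.987, O2: 4.749; C3H7OH is limiting.
theoretical n(H2O) = (8/2) × 5.973 = 23.89 mol → 430.5 g
% yield = 244 / 430.5 × 100 = 56.68 %

56.7 %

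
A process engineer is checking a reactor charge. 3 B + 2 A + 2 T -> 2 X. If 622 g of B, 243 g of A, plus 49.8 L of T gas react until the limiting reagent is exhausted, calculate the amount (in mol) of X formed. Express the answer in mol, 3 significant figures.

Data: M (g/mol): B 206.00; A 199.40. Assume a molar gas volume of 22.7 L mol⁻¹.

n(B) = 622.0 / 206.00 = 3.019 mol
n(A) = 243.0 / 199.40 = 1.219 mol
n(T) = 49.80 / 22.7 = 2.194 mol
n/ν for B = 3.019/3 = 1.006
n/ν for A = 1.219/2 = 0.6095
n/ν for T = 2.194/2 = 1.097
Smallest n/ν is A → limiting reagent.
n(X) = (2/2) × 1.219 = 1.219 mol

1.22 mol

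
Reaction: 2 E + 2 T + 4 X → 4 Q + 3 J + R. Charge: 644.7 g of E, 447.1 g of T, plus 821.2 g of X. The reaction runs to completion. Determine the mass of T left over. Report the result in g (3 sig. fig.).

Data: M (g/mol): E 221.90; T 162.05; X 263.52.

195 g

n(E) = 644.7 / 221.90 = 2.905 mol
n(T) = 447.1 / 162.05 = 2.759 mol
n(X) = 821.2 / 263.52 = 3.116 mol
n/ν for E = 2.905/2 = 1.453
n/ν for T = 2.759/2 = 1.380
n/ν for X = 3.116/4 = 0.7790
Smallest n/ν is X → limiting reagent.
T consumed = (2/4) × 3.116 = 1.558 mol
T remaining = 2.759 − 1.558 = 1.201 mol
mass = 1.201 × 162.05 = 194.6 g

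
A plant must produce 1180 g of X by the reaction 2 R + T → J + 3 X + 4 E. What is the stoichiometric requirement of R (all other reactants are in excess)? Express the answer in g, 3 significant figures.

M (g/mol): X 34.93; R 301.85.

n(X) = 1180 / 34.93 = 33.78 mol
n(R) = (2/3) × 33.78 = 22.52 mol
mass = 22.52 × 301.85 = 6798 g

6800 g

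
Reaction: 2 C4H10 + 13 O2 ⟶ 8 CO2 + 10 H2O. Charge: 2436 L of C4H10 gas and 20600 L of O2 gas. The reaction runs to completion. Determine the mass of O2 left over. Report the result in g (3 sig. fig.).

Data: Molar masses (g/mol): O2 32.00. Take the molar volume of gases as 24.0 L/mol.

6350 g

n(C4H10) = 2436 / 24.0 = 101.5 mol
n(O2) = 20600 / 24.0 = 858.3 mol
n/ν → C4H10: 50.75, O2: 66.02; C4H10 is limiting.
O2 consumed = (13/2) × 101.5 = 659.8 mol
O2 remaining = 858.3 − 659.8 = 198.5 mol
mass = 198.5 × 32.00 = 6352 g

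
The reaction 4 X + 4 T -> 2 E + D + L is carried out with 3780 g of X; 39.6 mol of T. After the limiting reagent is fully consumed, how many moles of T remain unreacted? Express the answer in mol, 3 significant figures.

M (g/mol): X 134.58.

n(X) = 3780 / 134.58 = 28.09 mol
n(T) = 39.60 mol
n/ν for X = 28.09/4 = 7.023
n/ν for T = 39.60/4 = 9.900
Smallest n/ν is X → limiting reagent.
T consumed = (4/4) × 28.09 = 28.09 mol
T remaining = 39.60 − 28.09 = 11.51 mol

11.5 mol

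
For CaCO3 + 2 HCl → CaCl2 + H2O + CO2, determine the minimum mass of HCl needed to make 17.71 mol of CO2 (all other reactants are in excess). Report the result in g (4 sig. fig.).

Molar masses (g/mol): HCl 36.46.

1291 g

n(CO2) = 17.71 mol
n(HCl) = (2/1) × 17.71 = 35.42 mol
mass = 35.42 × 36.46 = 1291 g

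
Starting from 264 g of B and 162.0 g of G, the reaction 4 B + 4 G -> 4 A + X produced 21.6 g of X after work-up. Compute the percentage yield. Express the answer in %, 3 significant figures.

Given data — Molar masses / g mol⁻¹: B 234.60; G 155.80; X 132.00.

62.9 %

n(B) = 264.0 / 234.60 = 1.125 mol
n(G) = 162.0 / 155.80 = 1.040 mol
n/ν for B = 1.125/4 = 0.2813
n/ν for G = 1.040/4 = 0.2600
Smallest n/ν is G → limiting reagent.
theoretical n(X) = (1/4) × 1.040 = 0.2600 mol → 34.32 g
% yield = 21.6 / 34.32 × 100 = 62.94 %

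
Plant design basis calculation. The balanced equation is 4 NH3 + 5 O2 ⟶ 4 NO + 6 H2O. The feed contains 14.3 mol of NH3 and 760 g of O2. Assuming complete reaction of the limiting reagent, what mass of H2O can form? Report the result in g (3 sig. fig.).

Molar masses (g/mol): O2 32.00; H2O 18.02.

387 g

n(NH3) = 14.30 mol
n(O2) = 760.0 / 32.00 = 23.75 mol
n/ν for NH3 = 14.30/4 = 3.575
n/ν for O2 = 23.75/5 = 4.750
Smallest n/ν is NH3 → limiting reagent.
n(H2O) = (6/4) × 14.30 = 21.45 mol
mass = 21.45 × 18.02 = 386.5 g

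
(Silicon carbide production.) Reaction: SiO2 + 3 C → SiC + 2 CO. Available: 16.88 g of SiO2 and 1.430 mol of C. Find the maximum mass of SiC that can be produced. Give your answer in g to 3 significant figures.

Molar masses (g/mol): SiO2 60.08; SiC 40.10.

n(SiO2) = 16.88 / 60.08 = 0.2810 mol
n(C) = 1.430 mol
n/ν for SiO2 = 0.2810/1 = 0.2810
n/ν for C = 1.430/3 = 0.4767
Smallest n/ν is SiO2 → limiting reagent.
n(SiC) = (1/1) × 0.2810 = 0.2810 mol
mass = 0.2810 × 40.10 = 11.27 g

11.3 g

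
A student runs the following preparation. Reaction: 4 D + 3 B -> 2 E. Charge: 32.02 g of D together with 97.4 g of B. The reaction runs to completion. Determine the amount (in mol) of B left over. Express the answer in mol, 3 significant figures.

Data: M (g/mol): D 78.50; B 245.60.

0.0907 mol

n(D) = 32.02 / 78.50 = 0.4079 mol
n(B) = 97.40 / 245.60 = 0.3966 mol
n/ν for D = 0.4079/4 = 0.1020
n/ν for B = 0.3966/3 = 0.1322
Smallest n/ν is D → limiting reagent.
B consumed = (3/4) × 0.4079 = 0.3059 mol
B remaining = 0.3966 − 0.3059 = 0.09070 mol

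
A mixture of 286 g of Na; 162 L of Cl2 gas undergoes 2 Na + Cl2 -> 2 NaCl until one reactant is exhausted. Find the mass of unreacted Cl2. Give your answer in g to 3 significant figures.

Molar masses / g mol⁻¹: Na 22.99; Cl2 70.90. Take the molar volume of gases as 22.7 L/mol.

n(Na) = 286.0 / 22.99 = 12.44 mol
n(Cl2) = 162.0 / 22.7 = 7.137 mol
n/ν → Na: 6.220, Cl2: 7.137; Na is limiting.
Cl2 consumed = (1/2) × 12.44 = 6.220 mol
Cl2 remaining = 7.137 − 6.220 = 0.9170 mol
mass = 0.9170 × 70.90 = 65.02 g

65.0 g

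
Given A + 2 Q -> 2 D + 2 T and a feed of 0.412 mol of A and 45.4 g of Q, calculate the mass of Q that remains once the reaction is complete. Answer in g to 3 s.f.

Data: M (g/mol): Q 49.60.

n(A) = 0.4120 mol
n(Q) = 45.40 / 49.60 = 0.9153 mol
n/ν for A = 0.4120/1 = 0.4120
n/ν for Q = 0.9153/2 = 0.4577
Smallest n/ν is A → limiting reagent.
Q consumed = (2/1) × 0.4120 = 0.8240 mol
Q remaining = 0.9153 − 0.8240 = 0.09130 mol
mass = 0.09130 × 49.60 = 4.528 g

4.53 g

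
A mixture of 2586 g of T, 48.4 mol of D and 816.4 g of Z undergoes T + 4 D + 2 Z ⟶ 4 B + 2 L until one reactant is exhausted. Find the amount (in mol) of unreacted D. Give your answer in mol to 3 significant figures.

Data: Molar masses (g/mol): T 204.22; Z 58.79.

n(T) = 2586 / 204.22 = 12.66 mol
n(D) = 48.40 mol
n(Z) = 816.4 / 58.79 = 13.89 mol
n/ν → T: 12.66, D: 12.10, Z: 6.945; Z is limiting.
D consumed = (4/2) × 13.89 = 27.78 mol
D remaining = 48.40 − 27.78 = 20.62 mol

20.6 mol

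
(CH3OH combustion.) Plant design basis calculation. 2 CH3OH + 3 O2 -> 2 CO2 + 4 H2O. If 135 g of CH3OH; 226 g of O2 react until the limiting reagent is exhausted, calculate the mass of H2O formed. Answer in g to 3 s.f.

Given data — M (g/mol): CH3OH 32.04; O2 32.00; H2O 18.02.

n(CH3OH) = 135.0 / 32.04 = 4.213 mol
n(O2) = 226.0 / 32.00 = 7.063 mol
n/ν for CH3OH = 4.213/2 = 2.107
n/ν for O2 = 7.063/3 = 2.354
Smallest n/ν is CH3OH → limiting reagent.
n(H2O) = (4/2) × 4.213 = 8.426 mol
mass = 8.426 × 18.02 = 151.8 g

152 g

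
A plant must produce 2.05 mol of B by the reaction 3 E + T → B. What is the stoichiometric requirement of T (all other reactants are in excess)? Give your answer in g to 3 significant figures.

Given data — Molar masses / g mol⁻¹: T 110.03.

226 g

n(B) = 2.050 mol
n(T) = (1/1) × 2.050 = 2.050 mol
mass = 2.050 × 110.03 = 225.6 g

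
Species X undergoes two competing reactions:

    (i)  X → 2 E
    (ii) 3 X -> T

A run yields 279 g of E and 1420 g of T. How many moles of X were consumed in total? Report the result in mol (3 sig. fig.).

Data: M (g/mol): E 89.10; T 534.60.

n(E) = 279 / 89.10 = 3.131 mol
n(T) = 1420 / 534.60 = 2.656 mol
n(X) via (i) = (1/2)×3.131 = 1.566 mol
n(X) via (ii) = (3/1)×2.656 = 7.968 mol
total n(X) = 1.566 + 7.968 = 9.534 mol

9.53 mol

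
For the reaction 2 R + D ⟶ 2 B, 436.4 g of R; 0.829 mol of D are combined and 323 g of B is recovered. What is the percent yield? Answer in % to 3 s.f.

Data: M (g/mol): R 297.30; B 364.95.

60.3 %

n(R) = 436.4 / 297.30 = 1.468 mol
n(D) = 0.8290 mol
n/ν → R: 0.7340, D: 0.8290; R is limiting.
theoretical n(B) = (2/2) × 1.468 = 1.468 mol → 535.7 g
% yield = 323 / 535.7 × 100 = 60.29 %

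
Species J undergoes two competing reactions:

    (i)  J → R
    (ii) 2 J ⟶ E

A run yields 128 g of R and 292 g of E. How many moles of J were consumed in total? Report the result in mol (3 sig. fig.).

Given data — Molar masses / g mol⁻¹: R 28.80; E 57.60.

14.6 mol

n(R) = 128 / 28.80 = 4.444 mol
n(E) = 292 / 57.60 = 5.069 mol
n(J) via (i) = (1/1)×4.444 = 4.444 mol
n(J) via (ii) = (2/1)×5.069 = 10.14 mol
total n(J) = 4.444 + 10.14 = 14.58 mol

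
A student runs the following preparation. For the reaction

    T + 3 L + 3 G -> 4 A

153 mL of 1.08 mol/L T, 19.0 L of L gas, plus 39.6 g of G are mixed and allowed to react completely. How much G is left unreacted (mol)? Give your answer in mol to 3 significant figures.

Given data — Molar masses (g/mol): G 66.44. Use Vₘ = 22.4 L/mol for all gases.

0.100 mol

n(T) = 1.08 × 153.0/1000 = 0.1652 mol
n(L) = 19.00 / 22.4 = 0.8482 mol
n(G) = 39.60 / 66.44 = 0.5960 mol
n/ν → T: 0.1652, L: 0.2827, G: 0.1987; T is limiting.
G consumed = (3/1) × 0.1652 = 0.4956 mol
G remaining = 0.5960 − 0.4956 = 0.1004 mol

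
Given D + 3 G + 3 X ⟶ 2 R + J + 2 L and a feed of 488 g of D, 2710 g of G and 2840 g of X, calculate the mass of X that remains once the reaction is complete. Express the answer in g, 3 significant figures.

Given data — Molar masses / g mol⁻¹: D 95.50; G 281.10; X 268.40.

n(D) = 488.0 / 95.50 = 5.110 mol
n(G) = 2710 / 281.10 = 9.641 mol
n(X) = 2840 / 268.40 = 10.58 mol
n/ν → D: 5.110, G: 3.214, X: 3.527; G is limiting.
X consumed = (3/3) × 9.641 = 9.641 mol
X remaining = 10.58 − 9.641 = 0.9390 mol
mass = 0.9390 × 268.40 = 252.0 g

252 g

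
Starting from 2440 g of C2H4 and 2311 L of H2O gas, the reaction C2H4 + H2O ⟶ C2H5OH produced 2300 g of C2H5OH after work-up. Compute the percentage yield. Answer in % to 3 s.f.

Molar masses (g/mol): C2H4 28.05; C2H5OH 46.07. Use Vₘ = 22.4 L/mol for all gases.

n(C2H4) = 2440 / 28.05 = 86.99 mol
n(H2O) = 2311 / 22.4 = 103.2 mol
n/ν for C2H4 = 86.99/1 = 86.99
n/ν for H2O = 103.2/1 = 103.2
Smallest n/ν is C2H4 → limiting reagent.
theoretical n(C2H5OH) = (1/1) × 86.99 = 86.99 mol → 4008 g
% yield = 2300 / 4008 × 100 = 57.39 %

57.4 %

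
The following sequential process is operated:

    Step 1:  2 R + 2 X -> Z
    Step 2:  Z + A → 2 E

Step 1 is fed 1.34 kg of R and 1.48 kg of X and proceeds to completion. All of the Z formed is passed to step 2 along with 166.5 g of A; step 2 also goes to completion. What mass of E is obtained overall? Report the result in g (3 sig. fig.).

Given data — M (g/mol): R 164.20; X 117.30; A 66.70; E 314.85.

1570 g

Step 1:
n(R) = 1.340×1000 / 164.20 = 8.161 mol
n(X) = 1.480×1000 / 117.30 = 12.62 mol
n/ν for R = 8.161/2 = 4.081
n/ν for X = 12.62/2 = 6.310
Smallest n/ν is R → limiting reagent.
n(Z) produced = (1/2) × 8.161 = 4.081 mol
Step 2:
n(Z) available = 4.081 mol
n(A) = 166.5 / 66.70 = 2.496 mol
n/ν for Z = 4.081/1 = 4.081
n/ν for A = 2.496/1 = 2.496
Smallest n/ν is A → limiting reagent.
n(E) = (2/1) × 2.496 = 4.992 mol
mass = 4.992 × 314.85 = 1572 g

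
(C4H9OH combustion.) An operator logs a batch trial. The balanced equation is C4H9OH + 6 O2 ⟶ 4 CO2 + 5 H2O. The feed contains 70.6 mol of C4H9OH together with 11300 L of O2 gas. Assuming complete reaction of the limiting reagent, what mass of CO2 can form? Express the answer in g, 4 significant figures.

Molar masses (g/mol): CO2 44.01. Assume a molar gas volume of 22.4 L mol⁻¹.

12430 g

n(C4H9OH) = 70.60 mol
n(O2) = 11300 / 22.4 = 504.5 mol
n/ν for C4H9OH = 70.60/1 = 70.60
n/ν for O2 = 504.5/6 = 84.08
Smallest n/ν is C4H9OH → limiting reagent.
n(CO2) = (4/1) × 70.60 = 282.4 mol
mass = 282.4 × 44.01 = 12430 g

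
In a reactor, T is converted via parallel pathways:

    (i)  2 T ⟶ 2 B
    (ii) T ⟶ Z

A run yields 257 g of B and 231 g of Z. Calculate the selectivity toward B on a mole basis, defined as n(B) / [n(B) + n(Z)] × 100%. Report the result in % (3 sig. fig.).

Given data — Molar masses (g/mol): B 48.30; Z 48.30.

n(B) = 257 / 48.30 = 5.321 mol
n(Z) = 231 / 48.30 = 4.783 mol
selectivity = 5.321/(5.321+4.783) × 100 = 52.66 %

52.7 %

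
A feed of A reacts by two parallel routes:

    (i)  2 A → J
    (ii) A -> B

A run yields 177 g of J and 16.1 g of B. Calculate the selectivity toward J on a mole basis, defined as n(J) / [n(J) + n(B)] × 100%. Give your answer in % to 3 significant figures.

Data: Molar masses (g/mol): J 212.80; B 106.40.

n(J) = 177 / 212.80 = 0.8318 mol
n(B) = 16.1 / 106.40 = 0.1513 mol
selectivity = 0.8318/(0.8318+0.1513) × 100 = 84.61 %

84.6 %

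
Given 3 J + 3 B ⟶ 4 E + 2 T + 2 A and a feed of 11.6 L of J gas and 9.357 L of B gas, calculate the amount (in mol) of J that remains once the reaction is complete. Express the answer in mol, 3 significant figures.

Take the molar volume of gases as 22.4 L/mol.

0.100 mol

n(J) = 11.60 / 22.4 = 0.5179 mol
n(B) = 9.357 / 22.4 = 0.4177 mol
n/ν for J = 0.5179/3 = 0.1726
n/ν for B = 0.4177/3 = 0.1392
Smallest n/ν is B → limiting reagent.
J consumed = (3/3) × 0.4177 = 0.4177 mol
J remaining = 0.5179 − 0.4177 = 0.1002 mol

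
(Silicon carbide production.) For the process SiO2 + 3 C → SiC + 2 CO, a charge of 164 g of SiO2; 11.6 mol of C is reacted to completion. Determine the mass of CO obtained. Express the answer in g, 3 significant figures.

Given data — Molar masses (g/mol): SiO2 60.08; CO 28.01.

n(SiO2) = 164.0 / 60.08 = 2.730 mol
n(C) = 11.60 mol
n/ν for SiO2 = 2.730/1 = 2.730
n/ν for C = 11.60/3 = 3.867
Smallest n/ν is SiO2 → limiting reagent.
n(CO) = (2/1) × 2.730 = 5.460 mol
mass = 5.460 × 28.01 = 152.9 g

153 g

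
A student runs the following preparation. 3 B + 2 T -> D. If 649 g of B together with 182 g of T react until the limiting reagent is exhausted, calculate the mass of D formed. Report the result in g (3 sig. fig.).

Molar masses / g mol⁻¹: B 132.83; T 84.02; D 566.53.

n(B) = 649.0 / 132.83 = 4.886 mol
n(T) = 182.0 / 84.02 = 2.166 mol
n/ν → B: 1.629, T: 1.083; T is limiting.
n(D) = (1/2) × 2.166 = 1.083 mol
mass = 1.083 × 566.53 = 613.6 g

614 g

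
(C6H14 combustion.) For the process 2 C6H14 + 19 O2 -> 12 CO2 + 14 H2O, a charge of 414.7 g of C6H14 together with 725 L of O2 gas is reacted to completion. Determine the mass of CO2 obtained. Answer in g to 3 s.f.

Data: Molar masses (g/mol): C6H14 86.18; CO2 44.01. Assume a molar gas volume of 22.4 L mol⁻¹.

900 g

n(C6H14) = 414.7 / 86.18 = 4.812 mol
n(O2) = 725.0 / 22.4 = 32.37 mol
n/ν for C6H14 = 4.812/2 = 2.406
n/ν for O2 = 32.37/19 = 1.704
Smallest n/ν is O2 → limiting reagent.
n(CO2) = (12/19) × 32.37 = 20.44 mol
mass = 20.44 × 44.01 = 899.6 g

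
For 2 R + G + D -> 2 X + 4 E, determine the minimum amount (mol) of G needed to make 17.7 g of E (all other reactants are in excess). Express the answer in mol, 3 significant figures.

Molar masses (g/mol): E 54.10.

n(E) = 17.7 / 54.10 = 0.3272 mol
n(G) = (1/4) × 0.3272 = 0.08180 mol

0.0818 mol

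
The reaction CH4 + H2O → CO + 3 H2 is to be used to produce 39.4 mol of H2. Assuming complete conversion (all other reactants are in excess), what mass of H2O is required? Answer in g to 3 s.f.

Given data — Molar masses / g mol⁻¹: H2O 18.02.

237 g

n(H2) = 39.40 mol
n(H2O) = (1/3) × 39.40 = 13.13 mol
mass = 13.13 × 18.02 = 236.6 g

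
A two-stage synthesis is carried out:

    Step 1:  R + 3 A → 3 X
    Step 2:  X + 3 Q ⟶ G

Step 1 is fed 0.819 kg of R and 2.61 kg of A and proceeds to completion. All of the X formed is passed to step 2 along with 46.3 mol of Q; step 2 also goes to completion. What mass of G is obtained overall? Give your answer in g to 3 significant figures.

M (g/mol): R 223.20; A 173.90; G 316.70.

Step 1:
n(R) = 0.8190×1000 / 223.20 = 3.669 mol
n(A) = 2.610×1000 / 173.90 = 15.01 mol
n/ν for R = 3.669/1 = 3.669
n/ν for A = 15.01/3 = 5.003
Smallest n/ν is R → limiting reagent.
n(X) produced = (3/1) × 3.669 = 11.01 mol
Step 2:
n(X) available = 11.01 mol
n(Q) = 46.30 mol
n/ν for X = 11.01/1 = 11.01
n/ν for Q = 46.30/3 = 15.43
Smallest n/ν is X → limiting reagent.
n(G) = (1/1) × 11.01 = 11.01 mol
mass = 11.01 × 316.70 = 3487 g

3490 g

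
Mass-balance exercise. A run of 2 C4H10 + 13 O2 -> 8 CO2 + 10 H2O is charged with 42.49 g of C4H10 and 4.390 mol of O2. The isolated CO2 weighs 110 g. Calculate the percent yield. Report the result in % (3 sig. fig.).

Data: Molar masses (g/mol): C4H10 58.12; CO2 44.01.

92.5 %

n(C4H10) = 42.49 / 58.12 = 0.7311 mol
n(O2) = 4.390 mol
n/ν → C4H10: 0.3656, O2: 0.3377; O2 is limiting.
theoretical n(CO2) = (8/13) × 4.390 = 2.702 mol → 118.9 g
% yield = 110 / 118.9 × 100 = 92.51 %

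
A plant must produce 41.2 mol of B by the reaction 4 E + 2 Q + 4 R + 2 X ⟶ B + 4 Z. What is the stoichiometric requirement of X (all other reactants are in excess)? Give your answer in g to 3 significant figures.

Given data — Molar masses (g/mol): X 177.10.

14600 g

n(B) = 41.20 mol
n(X) = (2/1) × 41.20 = 82.40 mol
mass = 82.40 × 177.10 = 14590 g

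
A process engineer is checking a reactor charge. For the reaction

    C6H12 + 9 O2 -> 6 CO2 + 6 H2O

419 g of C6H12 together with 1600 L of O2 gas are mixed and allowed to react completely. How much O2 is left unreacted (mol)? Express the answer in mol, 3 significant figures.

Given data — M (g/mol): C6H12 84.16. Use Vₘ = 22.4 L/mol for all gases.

26.6 mol

n(C6H12) = 419.0 / 84.16 = 4.979 mol
n(O2) = 1600 / 22.4 = 71.43 mol
n/ν → C6H12: 4.979, O2: 7.937; C6H12 is limiting.
O2 consumed = (9/1) × 4.979 = 44.81 mol
O2 remaining = 71.43 − 44.81 = 26.62 mol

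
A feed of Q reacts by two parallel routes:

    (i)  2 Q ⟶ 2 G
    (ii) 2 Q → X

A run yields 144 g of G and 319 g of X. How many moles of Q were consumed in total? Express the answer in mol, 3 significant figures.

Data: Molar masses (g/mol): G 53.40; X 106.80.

n(G) = 144 / 53.40 = 2.697 mol
n(X) = 319 / 106.80 = 2.987 mol
n(Q) via (i) = (2/2)×2.697 = 2.697 mol
n(Q) via (ii) = (2/1)×2.987 = 5.974 mol
total n(Q) = 2.697 + 5.974 = 8.671 mol

8.67 mol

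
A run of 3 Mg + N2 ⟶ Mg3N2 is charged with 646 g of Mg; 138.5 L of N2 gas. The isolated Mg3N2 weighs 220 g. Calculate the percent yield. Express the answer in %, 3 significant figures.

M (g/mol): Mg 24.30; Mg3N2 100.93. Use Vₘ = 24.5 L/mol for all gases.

38.6 %

n(Mg) = 646.0 / 24.30 = 26.58 mol
n(N2) = 138.5 / 24.5 = 5.653 mol
n/ν for Mg = 26.58/3 = 8.860
n/ν for N2 = 5.653/1 = 5.653
Smallest n/ν is N2 → limiting reagent.
theoretical n(Mg3N2) = (1/1) × 5.653 = 5.653 mol → 570.6 g
% yield = 220 / 570.6 × 100 = 38.56 %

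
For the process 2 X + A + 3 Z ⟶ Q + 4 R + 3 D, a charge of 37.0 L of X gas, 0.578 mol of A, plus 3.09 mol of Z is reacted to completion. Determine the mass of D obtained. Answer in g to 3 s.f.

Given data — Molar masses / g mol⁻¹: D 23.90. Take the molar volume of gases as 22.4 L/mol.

41.4 g

n(X) = 37.00 / 22.4 = 1.652 mol
n(A) = 0.5780 mol
n(Z) = 3.090 mol
n/ν for X = 1.652/2 = 0.8260
n/ν for A = 0.5780/1 = 0.5780
n/ν for Z = 3.090/3 = 1.030
Smallest n/ν is A → limiting reagent.
n(D) = (3/1) × 0.5780 = 1.734 mol
mass = 1.734 × 23.90 = 41.44 g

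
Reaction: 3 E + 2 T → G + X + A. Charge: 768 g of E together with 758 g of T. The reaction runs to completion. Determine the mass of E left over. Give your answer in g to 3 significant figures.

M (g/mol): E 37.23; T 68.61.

151 g

n(E) = 768.0 / 37.23 = 20.63 mol
n(T) = 758.0 / 68.61 = 11.05 mol
n/ν for E = 20.63/3 = 6.877
n/ν for T = 11.05/2 = 5.525
Smallest n/ν is T → limiting reagent.
E consumed = (3/2) × 11.05 = 16.58 mol
E remaining = 20.63 − 16.58 = 4.050 mol
mass = 4.050 × 37.23 = 150.8 g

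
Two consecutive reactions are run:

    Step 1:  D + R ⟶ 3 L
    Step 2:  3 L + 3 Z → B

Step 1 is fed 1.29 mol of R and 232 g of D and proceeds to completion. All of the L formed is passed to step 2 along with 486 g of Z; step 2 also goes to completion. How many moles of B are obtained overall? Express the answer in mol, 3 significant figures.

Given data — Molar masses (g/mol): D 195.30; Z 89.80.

1.19 mol

Step 1:
n(R) = 1.290 mol
n(D) = 232.0 / 195.30 = 1.188 mol
n/ν for R = 1.290/1 = 1.290
n/ν for D = 1.188/1 = 1.188
Smallest n/ν is D → limiting reagent.
n(L) produced = (3/1) × 1.188 = 3.564 mol
Step 2:
n(L) available = 3.564 mol
n(Z) = 486.0 / 89.80 = 5.412 mol
n/ν for L = 3.564/3 = 1.188
n/ν for Z = 5.412/3 = 1.804
Smallest n/ν is L → limiting reagent.
n(B) = (1/3) × 3.564 = 1.188 mol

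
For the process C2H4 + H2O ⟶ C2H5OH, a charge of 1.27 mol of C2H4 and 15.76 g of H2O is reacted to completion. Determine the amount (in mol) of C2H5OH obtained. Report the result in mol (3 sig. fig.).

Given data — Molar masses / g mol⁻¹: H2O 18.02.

0.875 mol

n(C2H4) = 1.270 mol
n(H2O) = 15.76 / 18.02 = 0.8746 mol
n/ν for C2H4 = 1.270/1 = 1.270
n/ν for H2O = 0.8746/1 = 0.8746
Smallest n/ν is H2O → limiting reagent.
n(C2H5OH) = (1/1) × 0.8746 = 0.8746 mol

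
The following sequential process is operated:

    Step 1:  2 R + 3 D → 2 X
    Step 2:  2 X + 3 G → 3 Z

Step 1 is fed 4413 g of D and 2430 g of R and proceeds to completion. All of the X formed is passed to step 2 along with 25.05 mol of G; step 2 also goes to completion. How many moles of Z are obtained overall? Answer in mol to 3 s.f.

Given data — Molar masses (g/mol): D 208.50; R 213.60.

17.1 mol

Step 1:
n(D) = 4413 / 208.50 = 21.17 mol
n(R) = 2430 / 213.60 = 11.38 mol
n/ν for D = 21.17/3 = 7.057
n/ν for R = 11.38/2 = 5.690
Smallest n/ν is R → limiting reagent.
n(X) produced = (2/2) × 11.38 = 11.38 mol
Step 2:
n(X) available = 11.38 mol
n(G) = 25.05 mol
n/ν for X = 11.38/2 = 5.690
n/ν for G = 25.05/3 = 8.350
Smallest n/ν is X → limiting reagent.
n(Z) = (3/2) × 11.38 = 17.07 mol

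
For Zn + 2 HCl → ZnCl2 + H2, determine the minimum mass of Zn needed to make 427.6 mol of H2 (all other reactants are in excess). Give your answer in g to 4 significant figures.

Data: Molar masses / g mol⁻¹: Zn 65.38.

27960 g

n(H2) = 427.6 mol
n(Zn) = (1/1) × 427.6 = 427.6 mol
mass = 427.6 × 65.38 = 27960 g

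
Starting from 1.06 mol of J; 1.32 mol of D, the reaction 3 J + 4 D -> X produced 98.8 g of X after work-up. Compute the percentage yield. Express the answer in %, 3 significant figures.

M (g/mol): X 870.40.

n(J) = 1.060 mol
n(D) = 1.320 mol
n/ν → J: 0.3533, D: 0.3300; D is limiting.
theoretical n(X) = (1/4) × 1.320 = 0.3300 mol → 287.2 g
% yield = 98.8 / 287.2 × 100 = 34.40 %

34.4 %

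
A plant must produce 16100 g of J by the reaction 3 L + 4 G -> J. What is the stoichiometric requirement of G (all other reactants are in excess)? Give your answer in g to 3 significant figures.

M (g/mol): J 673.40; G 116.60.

n(J) = 16100 / 673.40 = 23.91 mol
n(G) = (4/1) × 23.91 = 95.64 mol
mass = 95.64 × 116.60 = 11150 g

11200 g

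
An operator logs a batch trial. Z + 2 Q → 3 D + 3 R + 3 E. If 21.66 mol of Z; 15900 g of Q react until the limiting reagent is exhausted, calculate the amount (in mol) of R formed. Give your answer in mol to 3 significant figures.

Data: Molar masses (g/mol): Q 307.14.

65.0 mol

n(Z) = 21.66 mol
n(Q) = 15900 / 307.14 = 51.77 mol
n/ν for Z = 21.66/1 = 21.66
n/ν for Q = 51.77/2 = 25.89
Smallest n/ν is Z → limiting reagent.
n(R) = (3/1) × 21.66 = 64.98 mol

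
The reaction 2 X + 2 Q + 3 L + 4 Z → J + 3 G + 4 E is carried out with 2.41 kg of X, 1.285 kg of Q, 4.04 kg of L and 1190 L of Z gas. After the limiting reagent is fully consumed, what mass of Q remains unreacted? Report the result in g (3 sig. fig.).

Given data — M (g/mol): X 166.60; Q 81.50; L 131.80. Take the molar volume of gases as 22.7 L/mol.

n(X) = 2.410×1000 / 166.60 = 14.47 mol
n(Q) = 1.285×1000 / 81.50 = 15.77 mol
n(L) = 4.040×1000 / 131.80 = 30.65 mol
n(Z) = 1190 / 22.7 = 52.42 mol
n/ν → X: 7.235, Q: 7.885, L: 10.22, Z: 13.11; X is limiting.
Q consumed = (2/2) × 14.47 = 14.47 mol
Q remaining = 15.77 − 14.47 = 1.300 mol
mass = 1.300 × 81.50 = 106.0 g

106 g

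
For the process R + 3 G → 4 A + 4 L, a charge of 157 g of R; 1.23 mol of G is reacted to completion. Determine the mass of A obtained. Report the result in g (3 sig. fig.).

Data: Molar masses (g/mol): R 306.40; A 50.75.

83.2 g

n(R) = 157.0 / 306.40 = 0.5124 mol
n(G) = 1.230 mol
n/ν → R: 0.5124, G: 0.4100; G is limiting.
n(A) = (4/3) × 1.230 = 1.640 mol
mass = 1.640 × 50.75 = 83.23 g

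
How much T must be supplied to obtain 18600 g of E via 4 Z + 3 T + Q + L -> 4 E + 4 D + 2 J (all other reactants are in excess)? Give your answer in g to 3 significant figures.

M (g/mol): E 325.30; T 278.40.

n(E) = 18600 / 325.30 = 57.18 mol
n(T) = (3/4) × 57.18 = 42.89 mol
mass = 42.89 × 278.40 = 11940 g

11900 g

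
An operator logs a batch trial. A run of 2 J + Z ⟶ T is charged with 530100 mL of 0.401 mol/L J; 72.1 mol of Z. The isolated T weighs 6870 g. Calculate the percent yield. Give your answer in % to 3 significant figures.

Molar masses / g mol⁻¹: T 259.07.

36.8 %

n(J) = 0.401 × 530100/1000 = 212.6 mol
n(Z) = 72.10 mol
n/ν for J = 212.6/2 = 106.3
n/ν for Z = 72.10/1 = 72.10
Smallest n/ν is Z → limiting reagent.
theoretical n(T) = (1/1) × 72.10 = 72.10 mol → 18680 g
% yield = 6870 / 18680 × 100 = 36.78 %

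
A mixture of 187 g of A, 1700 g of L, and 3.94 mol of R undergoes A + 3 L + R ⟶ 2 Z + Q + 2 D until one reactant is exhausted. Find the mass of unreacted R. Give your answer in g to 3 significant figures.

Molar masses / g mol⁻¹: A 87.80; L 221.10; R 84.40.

153 g

n(A) = 187.0 / 87.80 = 2.130 mol
n(L) = 1700 / 221.10 = 7.689 mol
n(R) = 3.940 mol
n/ν → A: 2.130, L: 2.563, R: 3.940; A is limiting.
R consumed = (1/1) × 2.130 = 2.130 mol
R remaining = 3.940 − 2.130 = 1.810 mol
mass = 1.810 × 84.40 = 152.8 g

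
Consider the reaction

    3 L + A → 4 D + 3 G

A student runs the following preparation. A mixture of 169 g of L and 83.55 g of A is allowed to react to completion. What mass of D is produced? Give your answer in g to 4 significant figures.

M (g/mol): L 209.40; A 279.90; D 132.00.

142.0 g

n(L) = 169.0 / 209.40 = 0.8071 mol
n(A) = 83.55 / 279.90 = 0.2985 mol
n/ν for L = 0.8071/3 = 0.2690
n/ν for A = 0.2985/1 = 0.2985
Smallest n/ν is L → limiting reagent.
n(D) = (4/3) × 0.8071 = 1.076 mol
mass = 1.076 × 132.00 = 142.0 g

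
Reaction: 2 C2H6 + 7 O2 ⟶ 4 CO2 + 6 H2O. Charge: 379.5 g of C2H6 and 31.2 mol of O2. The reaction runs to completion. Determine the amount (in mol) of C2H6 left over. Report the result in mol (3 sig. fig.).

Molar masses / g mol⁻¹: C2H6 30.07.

3.71 mol

n(C2H6) = 379.5 / 30.07 = 12.62 mol
n(O2) = 31.20 mol
n/ν for C2H6 = 12.62/2 = 6.310
n/ν for O2 = 31.20/7 = 4.457
Smallest n/ν is O2 → limiting reagent.
C2H6 consumed = (2/7) × 31.20 = 8.914 mol
C2H6 remaining = 12.62 − 8.914 = 3.706 mol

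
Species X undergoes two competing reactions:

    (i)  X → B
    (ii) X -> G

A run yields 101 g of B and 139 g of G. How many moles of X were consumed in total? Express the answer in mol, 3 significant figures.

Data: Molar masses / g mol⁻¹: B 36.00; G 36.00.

n(B) = 101 / 36.00 = 2.806 mol
n(G) = 139 / 36.00 = 3.861 mol
n(X) via (i) = (1/1)×2.806 = 2.806 mol
n(X) via (ii) = (1/1)×3.861 = 3.861 mol
total n(X) = 2.806 + 3.861 = 6.667 mol

6.67 mol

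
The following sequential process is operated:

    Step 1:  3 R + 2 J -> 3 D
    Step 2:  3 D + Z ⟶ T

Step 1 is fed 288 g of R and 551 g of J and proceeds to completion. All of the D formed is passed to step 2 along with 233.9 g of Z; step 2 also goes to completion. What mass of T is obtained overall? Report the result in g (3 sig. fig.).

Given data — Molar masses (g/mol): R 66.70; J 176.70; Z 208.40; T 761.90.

855 g

Step 1:
n(R) = 288.0 / 66.70 = 4.318 mol
n(J) = 551.0 / 176.70 = 3.118 mol
n/ν for R = 4.318/3 = 1.439
n/ν for J = 3.118/2 = 1.559
Smallest n/ν is R → limiting reagent.
n(D) produced = (3/3) × 4.318 = 4.318 mol
Step 2:
n(D) available = 4.318 mol
n(Z) = 233.9 / 208.40 = 1.122 mol
n/ν for D = 4.318/3 = 1.439
n/ν for Z = 1.122/1 = 1.122
Smallest n/ν is Z → limiting reagent.
n(T) = (1/1) × 1.122 = 1.122 mol
mass = 1.122 × 761.90 = 854.9 g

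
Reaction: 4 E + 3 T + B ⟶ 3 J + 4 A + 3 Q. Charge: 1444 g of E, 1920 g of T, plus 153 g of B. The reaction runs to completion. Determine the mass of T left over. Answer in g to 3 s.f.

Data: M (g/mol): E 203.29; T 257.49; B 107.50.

n(E) = 1444 / 203.29 = 7.103 mol
n(T) = 1920 / 257.49 = 7.457 mol
n(B) = 153.0 / 107.50 = 1.423 mol
n/ν for E = 7.103/4 = 1.776
n/ν for T = 7.457/3 = 2.486
n/ν for B = 1.423/1 = 1.423
Smallest n/ν is B → limiting reagent.
T consumed = (3/1) × 1.423 = 4.269 mol
T remaining = 7.457 − 4.269 = 3.188 mol
mass = 3.188 × 257.49 = 820.9 g

821 g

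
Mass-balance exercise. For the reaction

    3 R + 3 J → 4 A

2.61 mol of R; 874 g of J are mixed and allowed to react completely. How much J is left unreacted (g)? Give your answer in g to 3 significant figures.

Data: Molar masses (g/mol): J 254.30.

n(R) = 2.610 mol
n(J) = 874.0 / 254.30 = 3.437 mol
n/ν for R = 2.610/3 = 0.8700
n/ν for J = 3.437/3 = 1.146
Smallest n/ν is R → limiting reagent.
J consumed = (3/3) × 2.610 = 2.610 mol
J remaining = 3.437 − 2.610 = 0.8270 mol
mass = 0.8270 × 254.30 = 210.3 g

210 g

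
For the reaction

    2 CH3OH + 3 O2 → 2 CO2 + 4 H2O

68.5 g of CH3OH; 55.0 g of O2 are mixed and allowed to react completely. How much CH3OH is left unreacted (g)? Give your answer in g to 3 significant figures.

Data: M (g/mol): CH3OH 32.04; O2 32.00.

31.8 g

n(CH3OH) = 68.50 / 32.04 = 2.138 mol
n(O2) = 55.00 / 32.00 = 1.719 mol
n/ν for CH3OH = 2.138/2 = 1.069
n/ν for O2 = 1.719/3 = 0.5730
Smallest n/ν is O2 → limiting reagent.
CH3OH consumed = (2/3) × 1.719 = 1.146 mol
CH3OH remaining = 2.138 − 1.146 = 0.9920 mol
mass = 0.9920 × 32.04 = 31.78 g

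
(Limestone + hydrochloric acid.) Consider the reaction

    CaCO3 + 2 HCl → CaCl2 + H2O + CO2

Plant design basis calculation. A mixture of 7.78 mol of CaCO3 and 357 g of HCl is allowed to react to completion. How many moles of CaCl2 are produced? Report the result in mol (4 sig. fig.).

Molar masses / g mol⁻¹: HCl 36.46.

n(CaCO3) = 7.780 mol
n(HCl) = 357.0 / 36.46 = 9.792 mol
n/ν for CaCO3 = 7.780/1 = 7.780
n/ν for HCl = 9.792/2 = 4.896
Smallest n/ν is HCl → limiting reagent.
n(CaCl2) = (1/2) × 9.792 = 4.896 mol

4.896 mol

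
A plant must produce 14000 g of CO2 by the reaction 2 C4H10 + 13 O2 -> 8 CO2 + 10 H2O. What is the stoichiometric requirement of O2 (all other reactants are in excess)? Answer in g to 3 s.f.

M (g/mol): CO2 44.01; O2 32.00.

16500 g

n(CO2) = 14000 / 44.01 = 318.1 mol
n(O2) = (13/8) × 318.1 = 516.9 mol
mass = 516.9 × 32.00 = 16540 g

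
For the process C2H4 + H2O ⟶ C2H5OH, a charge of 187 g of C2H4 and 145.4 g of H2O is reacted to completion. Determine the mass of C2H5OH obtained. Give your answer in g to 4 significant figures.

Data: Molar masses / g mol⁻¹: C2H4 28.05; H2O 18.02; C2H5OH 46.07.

307.1 g

n(C2H4) = 187.0 / 28.05 = 6.667 mol
n(H2O) = 145.4 / 18.02 = 8.069 mol
n/ν → C2H4: 6.667, H2O: 8.069; C2H4 is limiting.
n(C2H5OH) = (1/1) × 6.667 = 6.667 mol
mass = 6.667 × 46.07 = 307.1 g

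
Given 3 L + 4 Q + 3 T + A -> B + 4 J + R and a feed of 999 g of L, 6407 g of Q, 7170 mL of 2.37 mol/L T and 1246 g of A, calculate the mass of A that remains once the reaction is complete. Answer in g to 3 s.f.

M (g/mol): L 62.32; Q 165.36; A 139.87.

499 g

n(L) = 999.0 / 62.32 = 16.03 mol
n(Q) = 6407 / 165.36 = 38.75 mol
n(T) = 2.37 × 7170/1000 = 16.99 mol
n(A) = 1246 / 139.87 = 8.908 mol
n/ν for L = 16.03/3 = 5.343
n/ν for Q = 38.75/4 = 9.688
n/ν for T = 16.99/3 = 5.663
n/ν for A = 8.908/1 = 8.908
Smallest n/ν is L → limiting reagent.
A consumed = (1/3) × 16.03 = 5.343 mol
A remaining = 8.908 − 5.343 = 3.565 mol
mass = 3.565 × 139.87 = 498.6 g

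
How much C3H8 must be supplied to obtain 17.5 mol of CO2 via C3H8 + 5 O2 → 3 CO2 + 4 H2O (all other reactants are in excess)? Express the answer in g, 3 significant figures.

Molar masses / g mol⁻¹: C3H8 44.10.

257 g

n(CO2) = 17.50 mol
n(C3H8) = (1/3) × 17.50 = 5.833 mol
mass = 5.833 × 44.10 = 257.2 g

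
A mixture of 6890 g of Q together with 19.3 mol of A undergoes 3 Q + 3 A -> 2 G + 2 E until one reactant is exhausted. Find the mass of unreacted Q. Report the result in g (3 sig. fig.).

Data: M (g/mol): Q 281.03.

n(Q) = 6890 / 281.03 = 24.52 mol
n(A) = 19.30 mol
n/ν for Q = 24.52/3 = 8.173
n/ν for A = 19.30/3 = 6.433
Smallest n/ν is A → limiting reagent.
Q consumed = (3/3) × 19.30 = 19.30 mol
Q remaining = 24.52 − 19.30 = 5.220 mol
mass = 5.220 × 281.03 = 1467 g

1470 g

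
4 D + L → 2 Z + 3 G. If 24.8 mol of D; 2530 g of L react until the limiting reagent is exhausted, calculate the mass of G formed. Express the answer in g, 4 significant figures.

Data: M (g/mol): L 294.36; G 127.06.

2363 g

n(D) = 24.80 mol
n(L) = 2530 / 294.36 = 8.595 mol
n/ν → D: 6.200, L: 8.595; D is limiting.
n(G) = (3/4) × 24.80 = 18.60 mol
mass = 18.60 × 127.06 = 2363 g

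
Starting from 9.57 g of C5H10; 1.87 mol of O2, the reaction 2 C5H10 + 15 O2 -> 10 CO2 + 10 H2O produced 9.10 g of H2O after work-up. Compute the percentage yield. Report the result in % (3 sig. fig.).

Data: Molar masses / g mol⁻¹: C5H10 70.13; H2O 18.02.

n(C5H10) = 9.570 / 70.13 = 0.1365 mol
n(O2) = 1.870 mol
n/ν for C5H10 = 0.1365/2 = 0.06825
n/ν for O2 = 1.870/15 = 0.1247
Smallest n/ν is C5H10 → limiting reagent.
theoretical n(H2O) = (10/2) × 0.1365 = 0.6825 mol → 12.30 g
% yield = 9.10 / 12.30 × 100 = 73.98 %

74.0 %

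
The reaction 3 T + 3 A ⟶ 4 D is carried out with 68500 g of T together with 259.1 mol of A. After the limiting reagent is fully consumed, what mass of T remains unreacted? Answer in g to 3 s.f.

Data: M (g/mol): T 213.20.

13300 g

n(T) = 68500 / 213.20 = 321.3 mol
n(A) = 259.1 mol
n/ν → T: 107.1, A: 86.37; A is limiting.
T consumed = (3/3) × 259.1 = 259.1 mol
T remaining = 321.3 − 259.1 = 62.20 mol
mass = 62.20 × 213.20 = 13260 g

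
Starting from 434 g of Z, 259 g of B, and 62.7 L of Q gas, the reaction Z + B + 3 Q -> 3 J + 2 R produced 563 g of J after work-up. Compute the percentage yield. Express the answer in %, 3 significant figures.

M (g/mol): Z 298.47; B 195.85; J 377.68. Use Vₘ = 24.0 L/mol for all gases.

n(Z) = 434.0 / 298.47 = 1.454 mol
n(B) = 259.0 / 195.85 = 1.322 mol
n(Q) = 62.70 / 24.0 = 2.613 mol
n/ν for Z = 1.454/1 = 1.454
n/ν for B = 1.322/1 = 1.322
n/ν for Q = 2.613/3 = 0.8710
Smallest n/ν is Q → limiting reagent.
theoretical n(J) = (3/3) × 2.613 = 2.613 mol → 986.9 g
% yield = 563 / 986.9 × 100 = 57.05 %

57.1 %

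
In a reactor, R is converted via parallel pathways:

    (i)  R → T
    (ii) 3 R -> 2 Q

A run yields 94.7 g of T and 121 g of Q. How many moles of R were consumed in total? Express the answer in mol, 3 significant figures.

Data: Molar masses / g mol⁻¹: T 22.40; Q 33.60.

9.63 mol

n(T) = 94.7 / 22.40 = 4.228 mol
n(Q) = 121 / 33.60 = 3.601 mol
n(R) via (i) = (1/1)×4.228 = 4.228 mol
n(R) via (ii) = (3/2)×3.601 = 5.402 mol
total n(R) = 4.228 + 5.402 = 9.630 mol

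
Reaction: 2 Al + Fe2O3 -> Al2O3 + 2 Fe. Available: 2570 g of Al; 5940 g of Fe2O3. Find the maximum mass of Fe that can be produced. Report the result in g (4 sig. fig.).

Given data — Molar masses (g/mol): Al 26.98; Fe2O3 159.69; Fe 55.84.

n(Al) = 2570 / 26.98 = 95.26 mol
n(Fe2O3) = 5940 / 159.69 = 37.20 mol
n/ν for Al = 95.26/2 = 47.63
n/ν for Fe2O3 = 37.20/1 = 37.20
Smallest n/ν is Fe2O3 → limiting reagent.
n(Fe) = (2/1) × 37.20 = 74.40 mol
mass = 74.40 × 55.84 = 4154 g

4154 g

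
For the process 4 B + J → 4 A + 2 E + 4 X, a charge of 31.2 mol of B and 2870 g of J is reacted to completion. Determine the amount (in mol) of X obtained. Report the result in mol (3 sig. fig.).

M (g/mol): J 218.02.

31.2 mol

n(B) = 31.20 mol
n(J) = 2870 / 218.02 = 13.16 mol
n/ν for B = 31.20/4 = 7.800
n/ν for J = 13.16/1 = 13.16
Smallest n/ν is B → limiting reagent.
n(X) = (4/4) × 31.20 = 31.20 mol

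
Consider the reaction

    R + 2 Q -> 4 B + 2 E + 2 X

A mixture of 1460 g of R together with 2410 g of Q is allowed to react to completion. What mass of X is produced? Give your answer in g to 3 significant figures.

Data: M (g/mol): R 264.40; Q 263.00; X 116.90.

n(R) = 1460 / 264.40 = 5.522 mol
n(Q) = 2410 / 263.00 = 9.163 mol
n/ν → R: 5.522, Q: 4.582; Q is limiting.
n(X) = (2/2) × 9.163 = 9.163 mol
mass = 9.163 × 116.90 = 1071 g

1070 g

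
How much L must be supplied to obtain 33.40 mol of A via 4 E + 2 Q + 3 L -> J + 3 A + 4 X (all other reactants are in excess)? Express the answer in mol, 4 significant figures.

n(A) = 33.40 mol
n(L) = (3/3) × 33.40 = 33.40 mol

33.40 mol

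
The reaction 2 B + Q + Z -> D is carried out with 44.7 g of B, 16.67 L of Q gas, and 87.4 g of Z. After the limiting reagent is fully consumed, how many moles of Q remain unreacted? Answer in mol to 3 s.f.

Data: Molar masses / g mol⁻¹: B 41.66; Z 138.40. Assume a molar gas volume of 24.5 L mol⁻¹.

n(B) = 44.70 / 41.66 = 1.073 mol
n(Q) = 16.67 / 24.5 = 0.6804 mol
n(Z) = 87.40 / 138.40 = 0.6315 mol
n/ν → B: 0.5365, Q: 0.6804, Z: 0.6315; B is limiting.
Q consumed = (1/2) × 1.073 = 0.5365 mol
Q remaining = 0.6804 − 0.5365 = 0.1439 mol

0.144 mol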